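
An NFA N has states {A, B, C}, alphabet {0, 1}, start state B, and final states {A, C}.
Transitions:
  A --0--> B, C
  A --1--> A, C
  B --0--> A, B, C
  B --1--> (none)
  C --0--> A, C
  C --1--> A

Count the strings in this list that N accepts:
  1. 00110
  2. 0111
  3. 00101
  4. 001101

00110: accepted
0111: accepted
00101: accepted
001101: accepted

4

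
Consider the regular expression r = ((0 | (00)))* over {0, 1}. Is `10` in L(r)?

no

10 cannot be split into zero or more pieces each matching (0|(00)).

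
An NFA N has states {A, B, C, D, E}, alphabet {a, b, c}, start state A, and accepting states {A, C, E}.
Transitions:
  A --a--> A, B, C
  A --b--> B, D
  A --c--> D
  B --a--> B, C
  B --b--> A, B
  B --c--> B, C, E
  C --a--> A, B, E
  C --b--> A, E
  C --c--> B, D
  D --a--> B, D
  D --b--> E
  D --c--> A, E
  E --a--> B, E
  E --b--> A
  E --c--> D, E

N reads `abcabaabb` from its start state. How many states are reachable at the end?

Start: {A}
read a: {A, B, C}
read b: {A, B, D, E}
read c: {A, B, C, D, E}
read a: {A, B, C, D, E}
read b: {A, B, D, E}
read a: {A, B, C, D, E}
read a: {A, B, C, D, E}
read b: {A, B, D, E}
read b: {A, B, D, E}
Final reachable set {A, B, D, E} has 4 states.

4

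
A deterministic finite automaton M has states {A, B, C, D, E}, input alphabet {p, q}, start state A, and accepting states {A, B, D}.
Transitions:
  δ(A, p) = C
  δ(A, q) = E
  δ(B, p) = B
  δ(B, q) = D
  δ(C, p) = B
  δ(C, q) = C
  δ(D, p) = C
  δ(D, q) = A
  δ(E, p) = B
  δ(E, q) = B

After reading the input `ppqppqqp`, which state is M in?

C

A --p--> C
C --p--> B
B --q--> D
D --p--> C
C --p--> B
B --q--> D
D --q--> A
A --p--> C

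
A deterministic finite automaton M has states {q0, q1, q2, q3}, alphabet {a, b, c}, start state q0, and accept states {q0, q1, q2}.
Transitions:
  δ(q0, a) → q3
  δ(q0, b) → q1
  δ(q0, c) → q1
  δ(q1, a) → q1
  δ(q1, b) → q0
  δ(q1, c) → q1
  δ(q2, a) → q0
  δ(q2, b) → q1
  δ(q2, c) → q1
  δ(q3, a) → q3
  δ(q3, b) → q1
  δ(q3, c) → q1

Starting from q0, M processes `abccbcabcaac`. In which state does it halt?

q1

q0 --a--> q3
q3 --b--> q1
q1 --c--> q1
q1 --c--> q1
q1 --b--> q0
q0 --c--> q1
q1 --a--> q1
q1 --b--> q0
q0 --c--> q1
q1 --a--> q1
q1 --a--> q1
q1 --c--> q1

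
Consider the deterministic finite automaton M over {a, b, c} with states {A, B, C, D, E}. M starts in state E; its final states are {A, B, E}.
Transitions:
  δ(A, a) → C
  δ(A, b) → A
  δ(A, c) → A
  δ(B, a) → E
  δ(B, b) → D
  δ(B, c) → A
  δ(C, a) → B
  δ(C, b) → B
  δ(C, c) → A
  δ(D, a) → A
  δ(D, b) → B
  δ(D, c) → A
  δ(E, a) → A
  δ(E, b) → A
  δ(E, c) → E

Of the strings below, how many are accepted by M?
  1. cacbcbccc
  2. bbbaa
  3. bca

2

cacbcbccc: accepted
bbbaa: accepted
bca: rejected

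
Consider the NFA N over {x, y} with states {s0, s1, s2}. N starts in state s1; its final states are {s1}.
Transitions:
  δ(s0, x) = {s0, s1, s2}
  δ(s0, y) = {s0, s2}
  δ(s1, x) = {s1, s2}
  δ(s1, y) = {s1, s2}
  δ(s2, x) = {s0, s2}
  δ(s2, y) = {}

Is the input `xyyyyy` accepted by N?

Start: {s1}
read x: {s1, s2}
read y: {s1, s2}
read y: {s1, s2}
read y: {s1, s2}
read y: {s1, s2}
read y: {s1, s2}
Reachable ∩ accepting = {s1} — nonempty.

accepted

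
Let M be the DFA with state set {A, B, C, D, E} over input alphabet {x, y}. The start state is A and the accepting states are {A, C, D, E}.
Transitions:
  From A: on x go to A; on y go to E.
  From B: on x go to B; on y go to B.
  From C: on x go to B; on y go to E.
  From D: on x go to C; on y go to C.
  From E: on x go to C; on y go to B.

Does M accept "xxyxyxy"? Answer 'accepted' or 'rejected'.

accepted

A --x--> A
A --x--> A
A --y--> E
E --x--> C
C --y--> E
E --x--> C
C --y--> E
End in state E, which is an accepting state.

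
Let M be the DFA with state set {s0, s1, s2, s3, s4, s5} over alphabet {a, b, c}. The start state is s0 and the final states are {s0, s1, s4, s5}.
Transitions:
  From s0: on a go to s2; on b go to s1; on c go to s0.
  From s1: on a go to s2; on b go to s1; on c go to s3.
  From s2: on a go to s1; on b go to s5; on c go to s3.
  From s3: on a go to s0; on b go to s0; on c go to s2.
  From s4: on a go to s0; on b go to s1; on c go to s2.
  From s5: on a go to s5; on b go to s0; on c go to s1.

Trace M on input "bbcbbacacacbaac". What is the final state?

s3

s0 --b--> s1
s1 --b--> s1
s1 --c--> s3
s3 --b--> s0
s0 --b--> s1
s1 --a--> s2
s2 --c--> s3
s3 --a--> s0
s0 --c--> s0
s0 --a--> s2
s2 --c--> s3
s3 --b--> s0
s0 --a--> s2
s2 --a--> s1
s1 --c--> s3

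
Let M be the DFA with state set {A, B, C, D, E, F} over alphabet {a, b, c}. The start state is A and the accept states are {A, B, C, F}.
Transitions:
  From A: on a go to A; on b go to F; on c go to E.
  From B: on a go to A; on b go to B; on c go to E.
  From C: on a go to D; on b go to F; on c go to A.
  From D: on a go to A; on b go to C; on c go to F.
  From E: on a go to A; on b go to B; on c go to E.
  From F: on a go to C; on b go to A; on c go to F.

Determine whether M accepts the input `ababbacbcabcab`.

accepted

A --a--> A
A --b--> F
F --a--> C
C --b--> F
F --b--> A
A --a--> A
A --c--> E
E --b--> B
B --c--> E
E --a--> A
A --b--> F
F --c--> F
F --a--> C
C --b--> F
End in state F, which is an accepting state.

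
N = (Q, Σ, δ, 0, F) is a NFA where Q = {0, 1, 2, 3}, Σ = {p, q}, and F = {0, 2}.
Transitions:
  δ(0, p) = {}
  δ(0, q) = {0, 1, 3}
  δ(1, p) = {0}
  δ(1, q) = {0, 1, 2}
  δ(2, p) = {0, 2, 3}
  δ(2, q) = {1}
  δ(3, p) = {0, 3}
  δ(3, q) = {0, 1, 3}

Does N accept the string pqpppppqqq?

rejected

Start: {0}
read p: {}
The reachable set is empty and stays empty for the remaining 9 symbols.
Reachable ∩ accepting = {} — empty.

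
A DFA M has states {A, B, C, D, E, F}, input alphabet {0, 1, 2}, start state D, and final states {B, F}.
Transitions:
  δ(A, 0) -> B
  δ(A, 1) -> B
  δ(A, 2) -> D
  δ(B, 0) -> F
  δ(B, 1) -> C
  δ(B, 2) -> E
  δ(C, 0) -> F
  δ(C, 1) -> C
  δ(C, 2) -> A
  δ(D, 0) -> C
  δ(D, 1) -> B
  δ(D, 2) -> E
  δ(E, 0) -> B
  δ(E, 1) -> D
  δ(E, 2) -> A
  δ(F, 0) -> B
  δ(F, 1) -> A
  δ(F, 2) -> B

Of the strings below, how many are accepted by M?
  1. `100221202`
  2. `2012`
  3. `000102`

1

`100221202`: rejected
`2012`: rejected
`000102`: accepted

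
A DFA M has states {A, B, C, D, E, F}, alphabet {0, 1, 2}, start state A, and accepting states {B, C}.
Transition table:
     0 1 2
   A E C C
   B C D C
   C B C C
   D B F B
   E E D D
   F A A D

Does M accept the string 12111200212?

A --1--> C
C --2--> C
C --1--> C
C --1--> C
C --1--> C
C --2--> C
C --0--> B
B --0--> C
C --2--> C
C --1--> C
C --2--> C
End in state C, which is an accepting state.

accepted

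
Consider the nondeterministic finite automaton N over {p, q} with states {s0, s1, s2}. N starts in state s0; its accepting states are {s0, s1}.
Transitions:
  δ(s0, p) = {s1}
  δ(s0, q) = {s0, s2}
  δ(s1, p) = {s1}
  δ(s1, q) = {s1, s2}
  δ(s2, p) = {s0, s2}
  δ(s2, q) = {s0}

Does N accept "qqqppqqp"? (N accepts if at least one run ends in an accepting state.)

Start: {s0}
read q: {s0, s2}
read q: {s0, s2}
read q: {s0, s2}
read p: {s0, s1, s2}
read p: {s0, s1, s2}
read q: {s0, s1, s2}
read q: {s0, s1, s2}
read p: {s0, s1, s2}
Reachable ∩ accepting = {s0, s1} — nonempty.

accepted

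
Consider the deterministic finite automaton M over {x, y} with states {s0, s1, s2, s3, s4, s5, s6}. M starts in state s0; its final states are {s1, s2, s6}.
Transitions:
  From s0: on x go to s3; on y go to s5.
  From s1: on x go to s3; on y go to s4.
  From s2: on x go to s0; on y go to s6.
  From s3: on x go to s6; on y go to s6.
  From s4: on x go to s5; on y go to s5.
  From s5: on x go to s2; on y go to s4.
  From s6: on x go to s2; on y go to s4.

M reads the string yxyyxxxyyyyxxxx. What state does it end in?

s0 --y--> s5
s5 --x--> s2
s2 --y--> s6
s6 --y--> s4
s4 --x--> s5
s5 --x--> s2
s2 --x--> s0
s0 --y--> s5
s5 --y--> s4
s4 --y--> s5
s5 --y--> s4
s4 --x--> s5
s5 --x--> s2
s2 --x--> s0
s0 --x--> s3

s3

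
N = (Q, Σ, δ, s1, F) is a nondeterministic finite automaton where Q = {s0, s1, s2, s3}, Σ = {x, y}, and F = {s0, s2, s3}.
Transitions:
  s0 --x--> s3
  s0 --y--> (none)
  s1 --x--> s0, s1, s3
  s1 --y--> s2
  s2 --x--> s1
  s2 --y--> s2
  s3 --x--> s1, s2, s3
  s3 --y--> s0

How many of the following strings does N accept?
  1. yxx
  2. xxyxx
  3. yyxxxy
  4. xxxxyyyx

yxx: accepted
xxyxx: accepted
yyxxxy: accepted
xxxxyyyx: rejected

3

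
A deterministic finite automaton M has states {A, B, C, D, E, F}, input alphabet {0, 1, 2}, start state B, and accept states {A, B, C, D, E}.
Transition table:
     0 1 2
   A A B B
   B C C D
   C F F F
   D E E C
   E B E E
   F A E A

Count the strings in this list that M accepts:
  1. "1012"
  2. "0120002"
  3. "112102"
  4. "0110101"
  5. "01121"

4

"1012": accepted
"0120002": accepted
"112102": rejected
"0110101": accepted
"01121": accepted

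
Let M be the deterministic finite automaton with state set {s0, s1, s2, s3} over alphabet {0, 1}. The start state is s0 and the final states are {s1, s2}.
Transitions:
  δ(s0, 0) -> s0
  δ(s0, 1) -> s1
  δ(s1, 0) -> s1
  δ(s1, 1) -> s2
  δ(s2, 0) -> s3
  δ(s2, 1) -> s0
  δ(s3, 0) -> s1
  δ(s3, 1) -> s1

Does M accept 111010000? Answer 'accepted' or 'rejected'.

accepted

s0 --1--> s1
s1 --1--> s2
s2 --1--> s0
s0 --0--> s0
s0 --1--> s1
s1 --0--> s1
s1 --0--> s1
s1 --0--> s1
s1 --0--> s1
End in state s1, which is an accepting state.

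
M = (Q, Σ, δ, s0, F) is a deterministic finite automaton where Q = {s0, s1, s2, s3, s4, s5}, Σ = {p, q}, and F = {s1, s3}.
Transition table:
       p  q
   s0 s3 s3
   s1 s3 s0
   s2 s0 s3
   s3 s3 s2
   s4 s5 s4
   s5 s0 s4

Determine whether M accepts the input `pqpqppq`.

s0 --p--> s3
s3 --q--> s2
s2 --p--> s0
s0 --q--> s3
s3 --p--> s3
s3 --p--> s3
s3 --q--> s2
End in state s2, which is not an accepting state.

rejected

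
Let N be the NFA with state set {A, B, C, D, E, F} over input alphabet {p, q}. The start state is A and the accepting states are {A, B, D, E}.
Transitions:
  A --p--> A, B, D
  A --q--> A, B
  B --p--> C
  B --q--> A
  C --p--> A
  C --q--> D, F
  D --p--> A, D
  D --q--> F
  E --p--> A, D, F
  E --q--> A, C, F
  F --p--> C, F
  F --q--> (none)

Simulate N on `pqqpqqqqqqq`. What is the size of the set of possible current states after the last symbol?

2

Start: {A}
read p: {A, B, D}
read q: {A, B, F}
read q: {A, B}
read p: {A, B, C, D}
read q: {A, B, D, F}
read q: {A, B, F}
read q: {A, B}
read q: {A, B}
read q: {A, B}
read q: {A, B}
read q: {A, B}
Final reachable set {A, B} has 2 states.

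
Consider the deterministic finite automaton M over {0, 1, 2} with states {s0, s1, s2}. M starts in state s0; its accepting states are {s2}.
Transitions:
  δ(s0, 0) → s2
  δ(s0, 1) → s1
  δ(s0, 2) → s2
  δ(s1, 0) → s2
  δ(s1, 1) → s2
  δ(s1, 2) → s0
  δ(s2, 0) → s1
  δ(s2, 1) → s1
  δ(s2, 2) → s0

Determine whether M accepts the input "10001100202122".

s0 --1--> s1
s1 --0--> s2
s2 --0--> s1
s1 --0--> s2
s2 --1--> s1
s1 --1--> s2
s2 --0--> s1
s1 --0--> s2
s2 --2--> s0
s0 --0--> s2
s2 --2--> s0
s0 --1--> s1
s1 --2--> s0
s0 --2--> s2
End in state s2, which is an accepting state.

accepted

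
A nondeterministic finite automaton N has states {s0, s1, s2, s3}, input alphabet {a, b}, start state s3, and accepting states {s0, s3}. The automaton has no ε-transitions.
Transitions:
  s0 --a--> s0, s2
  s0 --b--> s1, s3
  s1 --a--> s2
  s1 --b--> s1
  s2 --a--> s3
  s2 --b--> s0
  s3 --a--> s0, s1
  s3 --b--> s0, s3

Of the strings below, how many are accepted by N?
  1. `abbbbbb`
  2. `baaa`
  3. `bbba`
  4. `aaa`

4

`abbbbbb`: accepted
`baaa`: accepted
`bbba`: accepted
`aaa`: accepted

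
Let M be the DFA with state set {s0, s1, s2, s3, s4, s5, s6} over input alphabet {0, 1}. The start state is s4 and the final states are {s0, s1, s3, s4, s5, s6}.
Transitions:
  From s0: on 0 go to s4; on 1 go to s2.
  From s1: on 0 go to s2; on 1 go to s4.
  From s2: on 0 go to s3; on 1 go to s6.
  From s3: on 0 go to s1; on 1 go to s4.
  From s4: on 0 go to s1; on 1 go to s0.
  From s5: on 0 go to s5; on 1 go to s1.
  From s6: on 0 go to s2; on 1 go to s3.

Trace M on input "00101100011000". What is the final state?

s2

s4 --0--> s1
s1 --0--> s2
s2 --1--> s6
s6 --0--> s2
s2 --1--> s6
s6 --1--> s3
s3 --0--> s1
s1 --0--> s2
s2 --0--> s3
s3 --1--> s4
s4 --1--> s0
s0 --0--> s4
s4 --0--> s1
s1 --0--> s2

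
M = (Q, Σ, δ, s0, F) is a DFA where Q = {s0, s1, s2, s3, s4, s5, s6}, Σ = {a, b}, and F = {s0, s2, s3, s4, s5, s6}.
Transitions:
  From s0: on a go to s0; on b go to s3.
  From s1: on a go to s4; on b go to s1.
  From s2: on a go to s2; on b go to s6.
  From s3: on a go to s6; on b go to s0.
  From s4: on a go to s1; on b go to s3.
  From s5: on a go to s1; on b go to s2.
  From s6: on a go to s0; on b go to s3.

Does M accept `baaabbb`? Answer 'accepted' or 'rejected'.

s0 --b--> s3
s3 --a--> s6
s6 --a--> s0
s0 --a--> s0
s0 --b--> s3
s3 --b--> s0
s0 --b--> s3
End in state s3, which is an accepting state.

accepted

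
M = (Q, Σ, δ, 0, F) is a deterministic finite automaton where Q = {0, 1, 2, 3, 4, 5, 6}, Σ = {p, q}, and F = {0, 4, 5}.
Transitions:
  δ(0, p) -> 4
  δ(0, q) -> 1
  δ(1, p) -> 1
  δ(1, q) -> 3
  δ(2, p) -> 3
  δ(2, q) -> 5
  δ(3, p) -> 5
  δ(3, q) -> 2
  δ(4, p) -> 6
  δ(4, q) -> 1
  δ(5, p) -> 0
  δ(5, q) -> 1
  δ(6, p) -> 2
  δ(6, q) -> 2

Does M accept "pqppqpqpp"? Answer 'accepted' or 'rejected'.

0 --p--> 4
4 --q--> 1
1 --p--> 1
1 --p--> 1
1 --q--> 3
3 --p--> 5
5 --q--> 1
1 --p--> 1
1 --p--> 1
End in state 1, which is not an accepting state.

rejected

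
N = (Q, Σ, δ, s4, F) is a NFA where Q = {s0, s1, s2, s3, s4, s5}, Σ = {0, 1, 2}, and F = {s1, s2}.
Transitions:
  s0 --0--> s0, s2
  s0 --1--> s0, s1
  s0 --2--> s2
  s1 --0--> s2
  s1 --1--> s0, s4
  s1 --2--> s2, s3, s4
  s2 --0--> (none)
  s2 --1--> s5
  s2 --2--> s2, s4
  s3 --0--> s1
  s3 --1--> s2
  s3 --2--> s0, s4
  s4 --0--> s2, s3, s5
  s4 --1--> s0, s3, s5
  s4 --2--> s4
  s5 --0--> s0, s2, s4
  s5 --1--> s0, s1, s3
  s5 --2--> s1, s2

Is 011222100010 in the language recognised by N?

accepted

Start: {s4}
read 0: {s2, s3, s5}
read 1: {s0, s1, s2, s3, s5}
read 1: {s0, s1, s2, s3, s4, s5}
read 2: {s0, s1, s2, s3, s4}
read 2: {s0, s2, s3, s4}
read 2: {s0, s2, s4}
read 1: {s0, s1, s3, s5}
read 0: {s0, s1, s2, s4}
read 0: {s0, s2, s3, s5}
read 0: {s0, s1, s2, s4}
read 1: {s0, s1, s3, s4, s5}
read 0: {s0, s1, s2, s3, s4, s5}
Reachable ∩ accepting = {s1, s2} — nonempty.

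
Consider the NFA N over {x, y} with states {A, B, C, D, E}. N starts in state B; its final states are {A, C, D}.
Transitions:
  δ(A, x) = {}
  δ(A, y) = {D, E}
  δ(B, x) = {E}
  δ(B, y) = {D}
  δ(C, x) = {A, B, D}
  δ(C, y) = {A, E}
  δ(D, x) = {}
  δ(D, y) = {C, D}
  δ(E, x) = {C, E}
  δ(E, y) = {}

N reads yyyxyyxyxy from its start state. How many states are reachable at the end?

Start: {B}
read y: {D}
read y: {C, D}
read y: {A, C, D, E}
read x: {A, B, C, D, E}
read y: {A, C, D, E}
read y: {A, C, D, E}
read x: {A, B, C, D, E}
read y: {A, C, D, E}
read x: {A, B, C, D, E}
read y: {A, C, D, E}
Final reachable set {A, C, D, E} has 4 states.

4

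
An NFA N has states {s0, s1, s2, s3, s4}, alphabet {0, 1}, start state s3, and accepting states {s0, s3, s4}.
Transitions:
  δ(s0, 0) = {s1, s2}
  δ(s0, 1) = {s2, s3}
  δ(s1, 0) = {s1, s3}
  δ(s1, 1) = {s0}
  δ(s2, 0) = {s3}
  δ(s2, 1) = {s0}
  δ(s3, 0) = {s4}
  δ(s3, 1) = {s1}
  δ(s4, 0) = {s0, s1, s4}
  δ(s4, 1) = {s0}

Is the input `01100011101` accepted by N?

accepted

Start: {s3}
read 0: {s4}
read 1: {s0}
read 1: {s2, s3}
read 0: {s3, s4}
read 0: {s0, s1, s4}
read 0: {s0, s1, s2, s3, s4}
read 1: {s0, s1, s2, s3}
read 1: {s0, s1, s2, s3}
read 1: {s0, s1, s2, s3}
read 0: {s1, s2, s3, s4}
read 1: {s0, s1}
Reachable ∩ accepting = {s0} — nonempty.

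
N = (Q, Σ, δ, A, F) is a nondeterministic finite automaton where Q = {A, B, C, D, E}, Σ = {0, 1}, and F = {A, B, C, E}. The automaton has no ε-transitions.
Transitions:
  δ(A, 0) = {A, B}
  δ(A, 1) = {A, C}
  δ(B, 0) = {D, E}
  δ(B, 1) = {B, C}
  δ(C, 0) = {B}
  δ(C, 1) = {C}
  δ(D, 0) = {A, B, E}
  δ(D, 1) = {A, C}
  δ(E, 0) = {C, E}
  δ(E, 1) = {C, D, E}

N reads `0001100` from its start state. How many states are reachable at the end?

Start: {A}
read 0: {A, B}
read 0: {A, B, D, E}
read 0: {A, B, C, D, E}
read 1: {A, B, C, D, E}
read 1: {A, B, C, D, E}
read 0: {A, B, C, D, E}
read 0: {A, B, C, D, E}
Final reachable set {A, B, C, D, E} has 5 states.

5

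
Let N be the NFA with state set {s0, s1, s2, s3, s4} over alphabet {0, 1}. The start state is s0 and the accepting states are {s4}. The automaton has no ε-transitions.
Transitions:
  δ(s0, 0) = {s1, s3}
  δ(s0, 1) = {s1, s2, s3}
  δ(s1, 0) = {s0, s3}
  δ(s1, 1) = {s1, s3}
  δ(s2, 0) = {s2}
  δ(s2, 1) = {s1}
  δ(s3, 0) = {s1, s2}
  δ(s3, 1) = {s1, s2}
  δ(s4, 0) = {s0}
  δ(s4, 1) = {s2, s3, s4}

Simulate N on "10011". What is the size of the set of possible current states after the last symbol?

Start: {s0}
read 1: {s1, s2, s3}
read 0: {s0, s1, s2, s3}
read 0: {s0, s1, s2, s3}
read 1: {s1, s2, s3}
read 1: {s1, s2, s3}
Final reachable set {s1, s2, s3} has 3 states.

3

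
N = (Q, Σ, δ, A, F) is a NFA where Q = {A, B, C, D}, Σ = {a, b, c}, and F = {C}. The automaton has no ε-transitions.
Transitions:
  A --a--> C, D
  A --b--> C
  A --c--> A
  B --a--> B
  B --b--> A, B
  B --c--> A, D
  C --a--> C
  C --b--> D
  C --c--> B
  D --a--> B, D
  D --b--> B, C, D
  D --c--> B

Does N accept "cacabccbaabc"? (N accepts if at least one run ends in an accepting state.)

rejected

Start: {A}
read c: {A}
read a: {C, D}
read c: {B}
read a: {B}
read b: {A, B}
read c: {A, D}
read c: {A, B}
read b: {A, B, C}
read a: {B, C, D}
read a: {B, C, D}
read b: {A, B, C, D}
read c: {A, B, D}
Reachable ∩ accepting = {} — empty.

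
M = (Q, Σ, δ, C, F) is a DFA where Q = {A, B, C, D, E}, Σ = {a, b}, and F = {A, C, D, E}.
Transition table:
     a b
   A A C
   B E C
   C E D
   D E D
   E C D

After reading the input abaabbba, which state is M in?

E

C --a--> E
E --b--> D
D --a--> E
E --a--> C
C --b--> D
D --b--> D
D --b--> D
D --a--> E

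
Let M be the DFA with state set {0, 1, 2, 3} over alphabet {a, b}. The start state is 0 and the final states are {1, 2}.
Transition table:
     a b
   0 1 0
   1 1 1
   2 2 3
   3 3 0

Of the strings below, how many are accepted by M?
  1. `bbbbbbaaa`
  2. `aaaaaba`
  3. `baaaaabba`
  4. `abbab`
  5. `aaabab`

5

`bbbbbbaaa`: accepted
`aaaaaba`: accepted
`baaaaabba`: accepted
`abbab`: accepted
`aaabab`: accepted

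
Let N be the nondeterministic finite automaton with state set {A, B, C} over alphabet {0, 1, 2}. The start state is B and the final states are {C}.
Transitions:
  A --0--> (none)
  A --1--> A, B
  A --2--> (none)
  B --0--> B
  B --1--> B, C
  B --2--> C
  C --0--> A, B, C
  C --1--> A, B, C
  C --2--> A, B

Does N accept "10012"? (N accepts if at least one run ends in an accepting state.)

accepted

Start: {B}
read 1: {B, C}
read 0: {A, B, C}
read 0: {A, B, C}
read 1: {A, B, C}
read 2: {A, B, C}
Reachable ∩ accepting = {C} — nonempty.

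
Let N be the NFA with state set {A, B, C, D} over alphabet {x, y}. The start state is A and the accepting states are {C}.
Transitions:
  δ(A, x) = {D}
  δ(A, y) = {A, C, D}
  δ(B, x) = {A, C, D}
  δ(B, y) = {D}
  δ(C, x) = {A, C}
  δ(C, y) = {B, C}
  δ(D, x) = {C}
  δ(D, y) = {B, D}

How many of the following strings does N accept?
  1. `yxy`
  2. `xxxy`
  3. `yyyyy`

`yxy`: accepted
`xxxy`: accepted
`yyyyy`: accepted

3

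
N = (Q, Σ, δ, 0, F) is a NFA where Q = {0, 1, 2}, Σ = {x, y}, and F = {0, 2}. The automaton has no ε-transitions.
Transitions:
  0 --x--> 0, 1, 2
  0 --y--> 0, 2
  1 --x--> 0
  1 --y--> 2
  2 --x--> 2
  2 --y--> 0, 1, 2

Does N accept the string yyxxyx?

accepted

Start: {0}
read y: {0, 2}
read y: {0, 1, 2}
read x: {0, 1, 2}
read x: {0, 1, 2}
read y: {0, 1, 2}
read x: {0, 1, 2}
Reachable ∩ accepting = {0, 2} — nonempty.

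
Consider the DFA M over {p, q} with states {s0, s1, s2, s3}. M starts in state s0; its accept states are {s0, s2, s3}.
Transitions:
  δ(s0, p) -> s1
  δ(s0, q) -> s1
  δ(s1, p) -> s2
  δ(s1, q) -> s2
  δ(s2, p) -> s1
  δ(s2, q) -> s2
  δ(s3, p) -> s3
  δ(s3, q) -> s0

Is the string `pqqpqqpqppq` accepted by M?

s0 --p--> s1
s1 --q--> s2
s2 --q--> s2
s2 --p--> s1
s1 --q--> s2
s2 --q--> s2
s2 --p--> s1
s1 --q--> s2
s2 --p--> s1
s1 --p--> s2
s2 --q--> s2
End in state s2, which is an accepting state.

accepted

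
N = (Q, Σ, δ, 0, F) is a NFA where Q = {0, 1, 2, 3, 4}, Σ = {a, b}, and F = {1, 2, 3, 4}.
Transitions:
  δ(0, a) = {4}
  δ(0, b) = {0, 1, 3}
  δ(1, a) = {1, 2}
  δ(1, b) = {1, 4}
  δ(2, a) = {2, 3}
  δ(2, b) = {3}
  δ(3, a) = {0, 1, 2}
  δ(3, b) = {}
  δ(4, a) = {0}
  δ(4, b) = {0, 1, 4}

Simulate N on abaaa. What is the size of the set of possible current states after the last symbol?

Start: {0}
read a: {4}
read b: {0, 1, 4}
read a: {0, 1, 2, 4}
read a: {0, 1, 2, 3, 4}
read a: {0, 1, 2, 3, 4}
Final reachable set {0, 1, 2, 3, 4} has 5 states.

5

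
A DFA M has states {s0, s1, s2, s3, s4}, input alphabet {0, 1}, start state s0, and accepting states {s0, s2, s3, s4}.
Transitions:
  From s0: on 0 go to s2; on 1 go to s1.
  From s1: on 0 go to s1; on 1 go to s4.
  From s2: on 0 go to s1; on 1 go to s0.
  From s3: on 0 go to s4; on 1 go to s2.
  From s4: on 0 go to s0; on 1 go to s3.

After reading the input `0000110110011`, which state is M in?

s0 --0--> s2
s2 --0--> s1
s1 --0--> s1
s1 --0--> s1
s1 --1--> s4
s4 --1--> s3
s3 --0--> s4
s4 --1--> s3
s3 --1--> s2
s2 --0--> s1
s1 --0--> s1
s1 --1--> s4
s4 --1--> s3

s3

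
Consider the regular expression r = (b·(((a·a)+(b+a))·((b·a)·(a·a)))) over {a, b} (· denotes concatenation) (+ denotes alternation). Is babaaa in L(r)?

Split as b·abaaa: b matches b and (((a·a)+(b+a))·((b·a)·(a·a))) matches abaaa.

yes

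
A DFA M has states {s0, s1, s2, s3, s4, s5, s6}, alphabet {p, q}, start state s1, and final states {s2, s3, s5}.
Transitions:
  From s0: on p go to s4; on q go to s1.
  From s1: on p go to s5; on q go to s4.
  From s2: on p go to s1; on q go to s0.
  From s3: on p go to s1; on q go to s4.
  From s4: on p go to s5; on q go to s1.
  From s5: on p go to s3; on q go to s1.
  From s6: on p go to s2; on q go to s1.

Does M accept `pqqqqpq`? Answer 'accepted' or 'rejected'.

s1 --p--> s5
s5 --q--> s1
s1 --q--> s4
s4 --q--> s1
s1 --q--> s4
s4 --p--> s5
s5 --q--> s1
End in state s1, which is not an accepting state.

rejected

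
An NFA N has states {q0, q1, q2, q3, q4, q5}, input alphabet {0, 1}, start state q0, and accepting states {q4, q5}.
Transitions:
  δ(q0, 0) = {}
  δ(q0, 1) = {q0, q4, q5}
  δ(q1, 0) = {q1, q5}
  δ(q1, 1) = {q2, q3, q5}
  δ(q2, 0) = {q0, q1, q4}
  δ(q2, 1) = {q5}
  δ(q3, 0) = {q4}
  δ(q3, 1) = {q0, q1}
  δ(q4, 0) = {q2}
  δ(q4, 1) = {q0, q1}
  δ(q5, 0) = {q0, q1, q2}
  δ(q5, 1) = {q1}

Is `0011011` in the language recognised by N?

rejected

Start: {q0}
read 0: {}
The reachable set is empty and stays empty for the remaining 6 symbols.
Reachable ∩ accepting = {} — empty.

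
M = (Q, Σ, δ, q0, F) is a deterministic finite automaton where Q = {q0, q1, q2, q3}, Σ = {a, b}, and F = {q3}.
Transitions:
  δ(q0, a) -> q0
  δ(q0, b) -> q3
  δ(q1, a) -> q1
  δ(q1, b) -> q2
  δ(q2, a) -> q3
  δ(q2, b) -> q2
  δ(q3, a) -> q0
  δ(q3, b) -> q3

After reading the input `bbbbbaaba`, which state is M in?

q0

q0 --b--> q3
q3 --b--> q3
q3 --b--> q3
q3 --b--> q3
q3 --b--> q3
q3 --a--> q0
q0 --a--> q0
q0 --b--> q3
q3 --a--> q0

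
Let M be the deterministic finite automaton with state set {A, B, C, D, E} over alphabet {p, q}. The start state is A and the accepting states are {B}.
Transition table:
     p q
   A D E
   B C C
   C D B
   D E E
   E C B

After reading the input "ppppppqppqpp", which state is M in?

A --p--> D
D --p--> E
E --p--> C
C --p--> D
D --p--> E
E --p--> C
C --q--> B
B --p--> C
C --p--> D
D --q--> E
E --p--> C
C --p--> D

D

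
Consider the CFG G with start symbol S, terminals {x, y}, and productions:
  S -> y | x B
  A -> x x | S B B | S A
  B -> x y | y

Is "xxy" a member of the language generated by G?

yes

S ⇒ xB ⇒ xxy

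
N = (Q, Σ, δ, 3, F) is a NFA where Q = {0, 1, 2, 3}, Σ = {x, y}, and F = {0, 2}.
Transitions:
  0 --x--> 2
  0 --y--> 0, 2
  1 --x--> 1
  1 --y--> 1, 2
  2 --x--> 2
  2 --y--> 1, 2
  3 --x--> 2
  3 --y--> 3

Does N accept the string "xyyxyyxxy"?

Start: {3}
read x: {2}
read y: {1, 2}
read y: {1, 2}
read x: {1, 2}
read y: {1, 2}
read y: {1, 2}
read x: {1, 2}
read x: {1, 2}
read y: {1, 2}
Reachable ∩ accepting = {2} — nonempty.

accepted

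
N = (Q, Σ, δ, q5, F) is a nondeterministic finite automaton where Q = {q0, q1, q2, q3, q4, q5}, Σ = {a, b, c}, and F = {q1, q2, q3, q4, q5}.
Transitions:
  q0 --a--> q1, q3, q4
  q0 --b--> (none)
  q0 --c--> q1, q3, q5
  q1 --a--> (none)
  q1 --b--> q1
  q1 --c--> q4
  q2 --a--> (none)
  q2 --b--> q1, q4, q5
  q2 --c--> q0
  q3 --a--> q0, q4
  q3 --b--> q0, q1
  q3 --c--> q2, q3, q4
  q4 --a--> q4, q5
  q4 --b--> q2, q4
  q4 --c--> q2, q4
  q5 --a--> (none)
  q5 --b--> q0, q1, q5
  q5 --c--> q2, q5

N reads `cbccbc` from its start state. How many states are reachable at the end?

6

Start: {q5}
read c: {q2, q5}
read b: {q0, q1, q4, q5}
read c: {q1, q2, q3, q4, q5}
read c: {q0, q2, q3, q4, q5}
read b: {q0, q1, q2, q4, q5}
read c: {q0, q1, q2, q3, q4, q5}
Final reachable set {q0, q1, q2, q3, q4, q5} has 6 states.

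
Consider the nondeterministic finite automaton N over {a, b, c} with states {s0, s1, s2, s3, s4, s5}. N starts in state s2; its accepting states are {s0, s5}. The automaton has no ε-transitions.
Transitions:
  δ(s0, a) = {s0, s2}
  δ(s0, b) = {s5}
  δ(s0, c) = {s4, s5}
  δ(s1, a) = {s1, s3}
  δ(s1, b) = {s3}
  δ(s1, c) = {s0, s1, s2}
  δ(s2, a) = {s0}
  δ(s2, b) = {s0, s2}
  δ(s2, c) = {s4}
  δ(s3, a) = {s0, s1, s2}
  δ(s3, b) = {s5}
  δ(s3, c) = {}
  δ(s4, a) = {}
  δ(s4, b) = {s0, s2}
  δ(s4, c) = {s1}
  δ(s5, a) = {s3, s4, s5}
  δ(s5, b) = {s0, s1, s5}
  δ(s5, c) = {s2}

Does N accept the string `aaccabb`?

Start: {s2}
read a: {s0}
read a: {s0, s2}
read c: {s4, s5}
read c: {s1, s2}
read a: {s0, s1, s3}
read b: {s3, s5}
read b: {s0, s1, s5}
Reachable ∩ accepting = {s0, s5} — nonempty.

accepted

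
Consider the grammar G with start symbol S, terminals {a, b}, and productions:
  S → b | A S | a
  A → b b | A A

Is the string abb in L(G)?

no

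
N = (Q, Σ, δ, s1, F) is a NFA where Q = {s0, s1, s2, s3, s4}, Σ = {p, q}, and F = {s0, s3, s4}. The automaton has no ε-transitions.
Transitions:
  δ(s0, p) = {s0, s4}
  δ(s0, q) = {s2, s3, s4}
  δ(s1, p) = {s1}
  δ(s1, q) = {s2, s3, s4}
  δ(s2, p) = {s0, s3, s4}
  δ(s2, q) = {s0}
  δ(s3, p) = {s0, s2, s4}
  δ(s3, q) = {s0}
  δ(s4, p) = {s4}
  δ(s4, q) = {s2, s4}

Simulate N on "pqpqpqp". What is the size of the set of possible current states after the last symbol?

Start: {s1}
read p: {s1}
read q: {s2, s3, s4}
read p: {s0, s2, s3, s4}
read q: {s0, s2, s3, s4}
read p: {s0, s2, s3, s4}
read q: {s0, s2, s3, s4}
read p: {s0, s2, s3, s4}
Final reachable set {s0, s2, s3, s4} has 4 states.

4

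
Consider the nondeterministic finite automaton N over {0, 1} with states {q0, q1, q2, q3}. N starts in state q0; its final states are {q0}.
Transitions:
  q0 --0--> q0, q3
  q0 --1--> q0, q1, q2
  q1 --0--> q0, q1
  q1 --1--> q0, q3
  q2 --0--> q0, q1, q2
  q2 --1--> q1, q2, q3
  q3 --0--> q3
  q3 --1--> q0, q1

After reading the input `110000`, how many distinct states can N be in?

Start: {q0}
read 1: {q0, q1, q2}
read 1: {q0, q1, q2, q3}
read 0: {q0, q1, q2, q3}
read 0: {q0, q1, q2, q3}
read 0: {q0, q1, q2, q3}
read 0: {q0, q1, q2, q3}
Final reachable set {q0, q1, q2, q3} has 4 states.

4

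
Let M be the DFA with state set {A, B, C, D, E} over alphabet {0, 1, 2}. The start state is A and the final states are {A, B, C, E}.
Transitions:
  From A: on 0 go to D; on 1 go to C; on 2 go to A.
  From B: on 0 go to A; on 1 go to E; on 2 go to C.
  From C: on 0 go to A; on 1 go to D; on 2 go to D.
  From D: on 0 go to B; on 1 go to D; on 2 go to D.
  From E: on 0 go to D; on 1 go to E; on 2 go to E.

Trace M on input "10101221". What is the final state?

A --1--> C
C --0--> A
A --1--> C
C --0--> A
A --1--> C
C --2--> D
D --2--> D
D --1--> D

D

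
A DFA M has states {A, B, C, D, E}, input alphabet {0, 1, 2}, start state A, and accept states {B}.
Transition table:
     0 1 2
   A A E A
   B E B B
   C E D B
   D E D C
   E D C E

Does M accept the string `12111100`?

A --1--> E
E --2--> E
E --1--> C
C --1--> D
D --1--> D
D --1--> D
D --0--> E
E --0--> D
End in state D, which is not an accepting state.

rejected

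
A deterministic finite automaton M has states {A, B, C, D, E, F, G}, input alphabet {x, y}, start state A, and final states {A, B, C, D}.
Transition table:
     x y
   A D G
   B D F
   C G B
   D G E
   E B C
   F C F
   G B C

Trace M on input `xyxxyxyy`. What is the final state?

A --x--> D
D --y--> E
E --x--> B
B --x--> D
D --y--> E
E --x--> B
B --y--> F
F --y--> F

F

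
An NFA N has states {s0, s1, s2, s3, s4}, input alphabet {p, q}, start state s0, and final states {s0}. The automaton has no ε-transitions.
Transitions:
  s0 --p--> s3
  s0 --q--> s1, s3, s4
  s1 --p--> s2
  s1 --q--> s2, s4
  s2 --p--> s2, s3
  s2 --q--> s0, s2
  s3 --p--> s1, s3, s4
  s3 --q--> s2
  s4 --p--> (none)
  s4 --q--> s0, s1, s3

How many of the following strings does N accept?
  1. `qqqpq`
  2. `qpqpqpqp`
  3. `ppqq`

2

`qqqpq`: accepted
`qpqpqpqp`: rejected
`ppqq`: accepted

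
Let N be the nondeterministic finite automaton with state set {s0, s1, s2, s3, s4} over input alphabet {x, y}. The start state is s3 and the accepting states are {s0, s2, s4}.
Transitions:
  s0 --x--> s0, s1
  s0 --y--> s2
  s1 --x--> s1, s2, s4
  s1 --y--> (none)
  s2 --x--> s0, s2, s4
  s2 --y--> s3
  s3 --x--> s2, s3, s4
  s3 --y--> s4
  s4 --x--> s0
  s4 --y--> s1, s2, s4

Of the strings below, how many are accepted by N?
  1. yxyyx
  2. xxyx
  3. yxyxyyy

3

yxyyx: accepted
xxyx: accepted
yxyxyyy: accepted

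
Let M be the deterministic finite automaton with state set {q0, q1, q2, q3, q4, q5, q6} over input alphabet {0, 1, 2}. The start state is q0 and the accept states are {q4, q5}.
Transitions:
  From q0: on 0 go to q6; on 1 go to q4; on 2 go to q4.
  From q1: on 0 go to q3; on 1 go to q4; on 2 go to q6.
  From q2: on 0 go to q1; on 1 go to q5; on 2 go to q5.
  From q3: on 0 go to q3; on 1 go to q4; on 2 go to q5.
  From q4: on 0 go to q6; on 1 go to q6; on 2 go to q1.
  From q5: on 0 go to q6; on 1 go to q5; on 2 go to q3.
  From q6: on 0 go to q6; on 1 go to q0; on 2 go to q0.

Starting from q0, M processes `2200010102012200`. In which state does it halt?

q3

q0 --2--> q4
q4 --2--> q1
q1 --0--> q3
q3 --0--> q3
q3 --0--> q3
q3 --1--> q4
q4 --0--> q6
q6 --1--> q0
q0 --0--> q6
q6 --2--> q0
q0 --0--> q6
q6 --1--> q0
q0 --2--> q4
q4 --2--> q1
q1 --0--> q3
q3 --0--> q3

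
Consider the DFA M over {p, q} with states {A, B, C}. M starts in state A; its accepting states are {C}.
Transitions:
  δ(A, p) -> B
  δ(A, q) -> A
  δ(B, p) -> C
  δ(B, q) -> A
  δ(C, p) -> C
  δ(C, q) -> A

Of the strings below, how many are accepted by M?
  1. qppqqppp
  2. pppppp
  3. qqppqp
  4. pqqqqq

2

qppqqppp: accepted
pppppp: accepted
qqppqp: rejected
pqqqqq: rejected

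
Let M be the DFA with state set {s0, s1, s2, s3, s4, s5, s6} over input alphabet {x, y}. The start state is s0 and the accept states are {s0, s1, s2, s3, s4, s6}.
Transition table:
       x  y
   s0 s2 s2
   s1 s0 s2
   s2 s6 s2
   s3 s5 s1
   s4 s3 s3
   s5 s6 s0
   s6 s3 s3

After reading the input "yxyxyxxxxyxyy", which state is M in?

s2

s0 --y--> s2
s2 --x--> s6
s6 --y--> s3
s3 --x--> s5
s5 --y--> s0
s0 --x--> s2
s2 --x--> s6
s6 --x--> s3
s3 --x--> s5
s5 --y--> s0
s0 --x--> s2
s2 --y--> s2
s2 --y--> s2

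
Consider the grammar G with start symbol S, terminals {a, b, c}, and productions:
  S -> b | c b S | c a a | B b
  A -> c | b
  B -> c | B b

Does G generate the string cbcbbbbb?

S ⇒ cbS ⇒ cbBb ⇒ cbBbb ⇒ cbBbbb ⇒ cbBbbbb ⇒ cbBbbbbb ⇒ cbcbbbbb

yes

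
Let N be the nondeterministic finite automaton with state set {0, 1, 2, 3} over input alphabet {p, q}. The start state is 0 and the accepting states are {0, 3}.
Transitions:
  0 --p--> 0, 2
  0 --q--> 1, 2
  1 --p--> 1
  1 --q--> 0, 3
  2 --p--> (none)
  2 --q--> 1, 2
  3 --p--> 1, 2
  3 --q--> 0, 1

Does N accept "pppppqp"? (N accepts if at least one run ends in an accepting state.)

Start: {0}
read p: {0, 2}
read p: {0, 2}
read p: {0, 2}
read p: {0, 2}
read p: {0, 2}
read q: {1, 2}
read p: {1}
Reachable ∩ accepting = {} — empty.

rejected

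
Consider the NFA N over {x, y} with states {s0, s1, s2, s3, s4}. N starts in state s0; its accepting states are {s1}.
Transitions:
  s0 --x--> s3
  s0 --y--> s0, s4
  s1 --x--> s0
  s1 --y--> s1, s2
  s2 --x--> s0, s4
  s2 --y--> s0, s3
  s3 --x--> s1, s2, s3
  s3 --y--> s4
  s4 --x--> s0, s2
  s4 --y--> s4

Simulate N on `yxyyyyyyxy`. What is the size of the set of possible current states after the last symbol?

3

Start: {s0}
read y: {s0, s4}
read x: {s0, s2, s3}
read y: {s0, s3, s4}
read y: {s0, s4}
read y: {s0, s4}
read y: {s0, s4}
read y: {s0, s4}
read y: {s0, s4}
read x: {s0, s2, s3}
read y: {s0, s3, s4}
Final reachable set {s0, s3, s4} has 3 states.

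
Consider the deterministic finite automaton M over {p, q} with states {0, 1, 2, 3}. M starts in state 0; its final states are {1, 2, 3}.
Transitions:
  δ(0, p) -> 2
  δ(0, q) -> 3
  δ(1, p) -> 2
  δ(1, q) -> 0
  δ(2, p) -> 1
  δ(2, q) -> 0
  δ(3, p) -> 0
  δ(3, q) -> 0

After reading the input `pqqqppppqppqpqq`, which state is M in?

3

0 --p--> 2
2 --q--> 0
0 --q--> 3
3 --q--> 0
0 --p--> 2
2 --p--> 1
1 --p--> 2
2 --p--> 1
1 --q--> 0
0 --p--> 2
2 --p--> 1
1 --q--> 0
0 --p--> 2
2 --q--> 0
0 --q--> 3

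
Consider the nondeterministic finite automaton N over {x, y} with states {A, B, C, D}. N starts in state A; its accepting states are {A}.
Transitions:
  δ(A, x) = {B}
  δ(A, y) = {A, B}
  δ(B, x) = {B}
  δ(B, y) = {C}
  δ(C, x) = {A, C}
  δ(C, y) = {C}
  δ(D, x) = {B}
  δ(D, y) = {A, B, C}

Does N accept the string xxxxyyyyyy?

Start: {A}
read x: {B}
read x: {B}
read x: {B}
read x: {B}
read y: {C}
read y: {C}
read y: {C}
read y: {C}
read y: {C}
read y: {C}
Reachable ∩ accepting = {} — empty.

rejected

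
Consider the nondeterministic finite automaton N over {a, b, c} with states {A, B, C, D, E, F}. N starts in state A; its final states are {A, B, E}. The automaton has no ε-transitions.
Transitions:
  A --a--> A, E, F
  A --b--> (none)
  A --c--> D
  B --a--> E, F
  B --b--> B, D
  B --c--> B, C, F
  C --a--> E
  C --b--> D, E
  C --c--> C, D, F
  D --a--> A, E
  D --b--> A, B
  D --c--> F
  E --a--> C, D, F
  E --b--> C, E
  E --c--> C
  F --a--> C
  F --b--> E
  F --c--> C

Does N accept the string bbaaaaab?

rejected

Start: {A}
read b: {}
The reachable set is empty and stays empty for the remaining 7 symbols.
Reachable ∩ accepting = {} — empty.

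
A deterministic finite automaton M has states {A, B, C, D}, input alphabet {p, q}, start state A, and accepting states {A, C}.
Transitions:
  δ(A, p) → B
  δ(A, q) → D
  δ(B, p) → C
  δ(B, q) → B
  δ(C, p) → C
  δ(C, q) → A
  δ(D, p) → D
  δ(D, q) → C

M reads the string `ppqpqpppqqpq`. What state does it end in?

A --p--> B
B --p--> C
C --q--> A
A --p--> B
B --q--> B
B --p--> C
C --p--> C
C --p--> C
C --q--> A
A --q--> D
D --p--> D
D --q--> C

C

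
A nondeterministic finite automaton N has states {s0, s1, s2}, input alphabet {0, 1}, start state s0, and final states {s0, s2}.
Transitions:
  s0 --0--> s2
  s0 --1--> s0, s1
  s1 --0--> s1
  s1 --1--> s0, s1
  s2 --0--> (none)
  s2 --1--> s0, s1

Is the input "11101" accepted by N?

Start: {s0}
read 1: {s0, s1}
read 1: {s0, s1}
read 1: {s0, s1}
read 0: {s1, s2}
read 1: {s0, s1}
Reachable ∩ accepting = {s0} — nonempty.

accepted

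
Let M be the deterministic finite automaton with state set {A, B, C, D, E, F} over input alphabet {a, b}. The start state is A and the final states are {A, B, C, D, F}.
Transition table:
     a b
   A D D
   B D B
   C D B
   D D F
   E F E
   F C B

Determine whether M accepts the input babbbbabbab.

accepted

A --b--> D
D --a--> D
D --b--> F
F --b--> B
B --b--> B
B --b--> B
B --a--> D
D --b--> F
F --b--> B
B --a--> D
D --b--> F
End in state F, which is an accepting state.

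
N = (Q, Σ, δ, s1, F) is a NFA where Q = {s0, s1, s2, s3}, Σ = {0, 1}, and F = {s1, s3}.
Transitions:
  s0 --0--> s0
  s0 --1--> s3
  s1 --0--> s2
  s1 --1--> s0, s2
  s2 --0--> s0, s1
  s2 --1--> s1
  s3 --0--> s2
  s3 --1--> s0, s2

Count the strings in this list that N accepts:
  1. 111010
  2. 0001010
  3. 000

111010: accepted
0001010: rejected
000: rejected

1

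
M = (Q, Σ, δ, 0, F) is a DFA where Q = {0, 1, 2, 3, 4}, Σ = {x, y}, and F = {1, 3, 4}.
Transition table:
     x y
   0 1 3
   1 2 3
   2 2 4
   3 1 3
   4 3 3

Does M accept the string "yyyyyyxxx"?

0 --y--> 3
3 --y--> 3
3 --y--> 3
3 --y--> 3
3 --y--> 3
3 --y--> 3
3 --x--> 1
1 --x--> 2
2 --x--> 2
End in state 2, which is not an accepting state.

rejected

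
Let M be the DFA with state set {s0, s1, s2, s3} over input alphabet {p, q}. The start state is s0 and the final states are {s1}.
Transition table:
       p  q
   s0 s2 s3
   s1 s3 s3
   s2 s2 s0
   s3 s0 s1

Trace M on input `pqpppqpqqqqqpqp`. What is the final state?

s0 --p--> s2
s2 --q--> s0
s0 --p--> s2
s2 --p--> s2
s2 --p--> s2
s2 --q--> s0
s0 --p--> s2
s2 --q--> s0
s0 --q--> s3
s3 --q--> s1
s1 --q--> s3
s3 --q--> s1
s1 --p--> s3
s3 --q--> s1
s1 --p--> s3

s3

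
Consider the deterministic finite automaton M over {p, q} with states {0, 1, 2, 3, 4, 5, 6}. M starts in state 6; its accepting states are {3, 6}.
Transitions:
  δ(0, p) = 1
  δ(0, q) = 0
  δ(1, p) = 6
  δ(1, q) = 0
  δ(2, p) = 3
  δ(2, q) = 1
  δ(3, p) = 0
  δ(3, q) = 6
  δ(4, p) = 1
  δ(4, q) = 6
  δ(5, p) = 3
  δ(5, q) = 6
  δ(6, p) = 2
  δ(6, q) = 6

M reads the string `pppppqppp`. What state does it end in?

0

6 --p--> 2
2 --p--> 3
3 --p--> 0
0 --p--> 1
1 --p--> 6
6 --q--> 6
6 --p--> 2
2 --p--> 3
3 --p--> 0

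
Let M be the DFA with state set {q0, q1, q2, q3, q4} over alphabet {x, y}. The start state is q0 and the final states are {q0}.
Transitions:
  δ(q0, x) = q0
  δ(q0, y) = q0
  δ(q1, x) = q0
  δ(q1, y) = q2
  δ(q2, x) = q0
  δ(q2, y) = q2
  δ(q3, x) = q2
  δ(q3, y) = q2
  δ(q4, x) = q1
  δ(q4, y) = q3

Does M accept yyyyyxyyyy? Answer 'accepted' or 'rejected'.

q0 --y--> q0
q0 --y--> q0
q0 --y--> q0
q0 --y--> q0
q0 --y--> q0
q0 --x--> q0
q0 --y--> q0
q0 --y--> q0
q0 --y--> q0
q0 --y--> q0
End in state q0, which is an accepting state.

accepted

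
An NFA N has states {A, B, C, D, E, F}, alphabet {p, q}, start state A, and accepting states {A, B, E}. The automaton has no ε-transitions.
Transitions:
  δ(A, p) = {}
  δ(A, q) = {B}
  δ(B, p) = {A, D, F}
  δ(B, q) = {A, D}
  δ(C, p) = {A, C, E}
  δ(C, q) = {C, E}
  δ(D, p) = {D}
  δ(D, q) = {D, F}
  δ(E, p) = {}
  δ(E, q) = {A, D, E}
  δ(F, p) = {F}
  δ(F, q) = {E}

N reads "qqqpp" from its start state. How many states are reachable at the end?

Start: {A}
read q: {B}
read q: {A, D}
read q: {B, D, F}
read p: {A, D, F}
read p: {D, F}
Final reachable set {D, F} has 2 states.

2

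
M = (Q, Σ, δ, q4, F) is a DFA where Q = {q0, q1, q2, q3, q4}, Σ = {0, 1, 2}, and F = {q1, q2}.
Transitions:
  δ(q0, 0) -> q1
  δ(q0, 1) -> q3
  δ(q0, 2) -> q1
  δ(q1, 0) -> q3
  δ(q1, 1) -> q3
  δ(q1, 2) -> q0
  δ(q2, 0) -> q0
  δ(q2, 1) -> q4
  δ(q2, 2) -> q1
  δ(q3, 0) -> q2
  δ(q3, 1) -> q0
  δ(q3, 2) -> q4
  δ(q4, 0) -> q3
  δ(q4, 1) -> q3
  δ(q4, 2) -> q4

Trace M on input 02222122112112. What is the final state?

q1

q4 --0--> q3
q3 --2--> q4
q4 --2--> q4
q4 --2--> q4
q4 --2--> q4
q4 --1--> q3
q3 --2--> q4
q4 --2--> q4
q4 --1--> q3
q3 --1--> q0
q0 --2--> q1
q1 --1--> q3
q3 --1--> q0
q0 --2--> q1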